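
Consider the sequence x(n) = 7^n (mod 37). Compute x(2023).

We have x(1) = 7; x(2) = 12; x(3) = 10; x(4) = 33; x(5) = 9; x(6) = 26; x(7) = 34; x(8) = 16; x(9) = 1; x(10) = 7.
The sequence repeats with period 9.
So x(2023) = x(1 + ((2023-1) mod 9)) = x(7) = 34.

34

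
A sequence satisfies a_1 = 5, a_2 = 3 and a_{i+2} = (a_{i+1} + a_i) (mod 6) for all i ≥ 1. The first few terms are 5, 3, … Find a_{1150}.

3

a_1 = 5; a_2 = 3; a_3 = 2; a_4 = 5; a_5 = 1; a_6 = 0; a_7 = 1; a_8 = 1; a_9 = 2; a_{10} = 3; a_{11} = 5; a_{12} = 2; a_{13} = 1; a_{14} = 3; a_{15} = 4; a_{16} = 1; a_{17} = 5; a_{18} = 0; a_{19} = 5; a_{20} = 5; a_{21} = 4; a_{22} = 3; a_{23} = 1; a_{24} = 4; a_{25} = 5; a_{26} = 3.
The sequence repeats with period 24.
So a_{1150} = a_{1 + ((1150-1) mod 24)} = a_{22} = 3.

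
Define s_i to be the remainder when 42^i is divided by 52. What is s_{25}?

16

We have s_1 = 42; s_2 = 48; s_3 = 40; s_4 = 16; s_5 = 48.
Since s_5 = s_2 = 48, the sequence is eventually periodic: after a pre-period of length 1 it cycles with period 3.
For i ≥ 2, s_i depends only on (i - 2) mod 3. (25 - 2) mod 3 = 2, so s_{25} = s_4 = 16.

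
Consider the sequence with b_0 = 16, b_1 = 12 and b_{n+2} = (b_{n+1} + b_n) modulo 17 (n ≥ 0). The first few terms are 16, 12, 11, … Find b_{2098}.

We have b_0 = 16, b_1 = 12, b_2 = 11, b_3 = 6, b_4 = 0, b_5 = 6, b_6 = 6, b_7 = 12, b_8 = 1, b_9 = 13, b_{10} = 14, b_{11} = 10, b_{12} = 7, b_{13} = 0, b_{14} = 7, b_{15} = 7, b_{16} = 14, b_{17} = 4, b_{18} = 1, b_{19} = 5, b_{20} = 6, b_{21} = 11, b_{22} = 0, b_{23} = 11, b_{24} = 11, b_{25} = 5, b_{26} = 16, b_{27} = 4, b_{28} = 3, b_{29} = 7, b_{30} = 10, b_{31} = 0, b_{32} = 10, b_{33} = 10, b_{34} = 3, b_{35} = 13, b_{36} = 16, b_{37} = 12.
The sequence repeats with period 36.
So b_{2098} = b_{0 + ((2098-0) mod 36)} = b_{10} = 14.

14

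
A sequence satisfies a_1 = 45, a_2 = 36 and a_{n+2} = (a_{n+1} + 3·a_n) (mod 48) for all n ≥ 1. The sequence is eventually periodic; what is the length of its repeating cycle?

We have a_1 = 45; a_2 = 36; a_3 = 27; a_4 = 39; a_5 = 24; a_6 = 45; a_7 = 21; a_8 = 12; a_9 = 27; a_{10} = 15; a_{11} = 0; a_{12} = 45; a_{13} = 45; a_{14} = 36.
The sequence repeats with period 12.

12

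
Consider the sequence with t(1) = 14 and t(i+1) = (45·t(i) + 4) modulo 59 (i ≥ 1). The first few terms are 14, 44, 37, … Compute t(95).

Computing terms: t(1) = 14; t(2) = 44; t(3) = 37; t(4) = 17; t(5) = 2; t(6) = 35; t(7) = 45; t(8) = 23; t(9) = 36; t(10) = 31; t(11) = 42; t(12) = 6; t(13) = 38; t(14) = 3; t(15) = 21; t(16) = 5; t(17) = 52; t(18) = 43; t(19) = 51; t(20) = 57; t(21) = 32; t(22) = 28; t(23) = 25; t(24) = 8; t(25) = 10; t(26) = 41; t(27) = 20; t(28) = 19; t(29) = 33; t(30) = 14.
Since t(30) = t(1) = 14, the sequence is periodic with period 29.
So t(95) = t(1 + ((95-1) mod 29)) = t(8) = 23.

23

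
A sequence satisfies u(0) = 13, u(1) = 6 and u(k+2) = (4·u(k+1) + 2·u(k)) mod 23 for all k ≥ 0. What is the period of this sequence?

22

We have u(0) = 13,  u(1) = 6,  u(2) = 4,  u(3) = 5,  u(4) = 5,  u(5) = 7,  u(6) = 15,  u(7) = 5,  u(8) = 4,  u(9) = 3,  u(10) = 20,  u(11) = 17,  u(12) = 16,  u(13) = 6,  u(14) = 10,  u(15) = 6,  u(16) = 21,  u(17) = 4,  u(18) = 12,  u(19) = 10,  u(20) = 18,  u(21) = 0,  u(22) = 13,  u(23) = 6.
Since (u(22), u(23)) = (u(0), u(1)) = (13, 6) (two consecutive terms determine the rest), the sequence is periodic with period 22.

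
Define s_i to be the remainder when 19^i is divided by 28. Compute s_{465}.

Computing terms: s_0 = 1,  s_1 = 19,  s_2 = 25,  s_3 = 27,  s_4 = 9,  s_5 = 3,  s_6 = 1.
The sequence repeats with period 6.
(465 - 0) mod 6 = 3, so s_{465} = s_3 = 27.

27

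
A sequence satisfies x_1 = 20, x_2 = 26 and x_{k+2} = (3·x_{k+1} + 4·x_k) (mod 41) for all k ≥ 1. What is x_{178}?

x_1 = 20; x_2 = 26; x_3 = 35; x_4 = 4; x_5 = 29; x_6 = 21; x_7 = 15; x_8 = 6; x_9 = 37; x_{10} = 12; x_{11} = 20; x_{12} = 26.
Since (x_{11}, x_{12}) = (x_1, x_2) = (20, 26) (two consecutive terms determine the rest), the sequence is periodic with period 10.
(178 - 1) mod 10 = 7, so x_{178} = x_8 = 6.

6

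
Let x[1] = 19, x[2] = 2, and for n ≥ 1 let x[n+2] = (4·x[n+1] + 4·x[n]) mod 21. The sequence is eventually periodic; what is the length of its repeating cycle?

Listing terms: x[1] = 19; x[2] = 2; x[3] = 0; x[4] = 8; x[5] = 11; x[6] = 13; x[7] = 12; x[8] = 16; x[9] = 7; x[10] = 8; x[11] = 18; x[12] = 20; x[13] = 5; x[14] = 16; x[15] = 0; x[16] = 1; x[17] = 4; x[18] = 20; x[19] = 12; x[20] = 2; x[21] = 14; x[22] = 1; x[23] = 18; x[24] = 13; x[25] = 19; x[26] = 2.
Since (x[25], x[26]) = (x[1], x[2]) = (19, 2) (two consecutive terms determine the rest), the sequence is periodic with period 24.

24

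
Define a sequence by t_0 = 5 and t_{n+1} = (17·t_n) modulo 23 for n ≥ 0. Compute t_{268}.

We have t_0 = 5; t_1 = 16; t_2 = 19; t_3 = 1; t_4 = 17; t_5 = 13; t_6 = 14; t_7 = 8; t_8 = 21; t_9 = 12; t_{10} = 20; t_{11} = 18; t_{12} = 7; t_{13} = 4; t_{14} = 22; t_{15} = 6; t_{16} = 10; t_{17} = 9; t_{18} = 15; t_{19} = 2; t_{20} = 11; t_{21} = 3; t_{22} = 5.
Since t_{22} = t_0 = 5, the sequence is periodic with period 22.
So t_{268} = t_{0 + ((268-0) mod 22)} = t_4 = 17.

17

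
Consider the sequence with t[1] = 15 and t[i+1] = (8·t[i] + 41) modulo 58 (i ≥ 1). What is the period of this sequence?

Listing terms: t[1] = 15, t[2] = 45, t[3] = 53, t[4] = 1, t[5] = 49, t[6] = 27, t[7] = 25, t[8] = 9, t[9] = 55, t[10] = 17, t[11] = 3, t[12] = 7, t[13] = 39, t[14] = 5, t[15] = 23, t[16] = 51, t[17] = 43, t[18] = 37, t[19] = 47, t[20] = 11, t[21] = 13, t[22] = 29, t[23] = 41, t[24] = 21, t[25] = 35, t[26] = 31, t[27] = 57, t[28] = 33, t[29] = 15.
Since t[29] = t[1] = 15, the sequence is periodic with period 28.

28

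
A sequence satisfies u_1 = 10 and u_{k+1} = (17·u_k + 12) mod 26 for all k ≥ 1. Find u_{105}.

Computing terms: u_1 = 10, u_2 = 0, u_3 = 12, u_4 = 8, u_5 = 18, u_6 = 6, u_7 = 10.
The sequence repeats with period 6.
(105 - 1) mod 6 = 2, so u_{105} = u_3 = 12.

12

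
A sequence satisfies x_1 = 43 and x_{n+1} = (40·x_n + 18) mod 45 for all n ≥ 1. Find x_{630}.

Listing terms: x_1 = 43, x_2 = 28, x_3 = 13, x_4 = 43.
The sequence repeats with period 3.
(630 - 1) mod 3 = 2, so x_{630} = x_3 = 13.

13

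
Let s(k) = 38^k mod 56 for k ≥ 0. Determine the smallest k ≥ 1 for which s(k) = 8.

6

Listing terms: s(0) = 1,  s(1) = 38,  s(2) = 44,  s(3) = 48,  s(4) = 32,  s(5) = 40,  s(6) = 8,  s(7) = 24,  s(8) = 16,  s(9) = 48.
Since s(9) = s(3) = 48, the sequence is eventually periodic: after a pre-period of length 3 it cycles with period 6.
The value 8 first appears (with k ≥ 1) at s(6).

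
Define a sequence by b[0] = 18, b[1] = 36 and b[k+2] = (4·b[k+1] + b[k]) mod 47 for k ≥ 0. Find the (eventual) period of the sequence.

b[0] = 18,  b[1] = 36,  b[2] = 21,  b[3] = 26,  b[4] = 31,  b[5] = 9,  b[6] = 20,  b[7] = 42,  b[8] = 0,  b[9] = 42,  b[10] = 27,  b[11] = 9,  b[12] = 16,  b[13] = 26,  b[14] = 26,  b[15] = 36,  b[16] = 29,  b[17] = 11,  b[18] = 26,  b[19] = 21,  b[20] = 16,  b[21] = 38,  b[22] = 27,  b[23] = 5,  b[24] = 0,  b[25] = 5,  b[26] = 20,  b[27] = 38,  b[28] = 31,  b[29] = 21,  b[30] = 21,  b[31] = 11,  b[32] = 18,  b[33] = 36.
The sequence repeats with period 32.

32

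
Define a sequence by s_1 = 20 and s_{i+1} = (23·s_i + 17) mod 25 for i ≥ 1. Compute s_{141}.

20

We have s_1 = 20,  s_2 = 2,  s_3 = 13,  s_4 = 16,  s_5 = 10,  s_6 = 22,  s_7 = 23,  s_8 = 21,  s_9 = 0,  s_{10} = 17,  s_{11} = 8,  s_{12} = 1,  s_{13} = 15,  s_{14} = 12,  s_{15} = 18,  s_{16} = 6,  s_{17} = 5,  s_{18} = 7,  s_{19} = 3,  s_{20} = 11,  s_{21} = 20.
The sequence repeats with period 20.
So s_{141} = s_{1 + ((141-1) mod 20)} = s_1 = 20.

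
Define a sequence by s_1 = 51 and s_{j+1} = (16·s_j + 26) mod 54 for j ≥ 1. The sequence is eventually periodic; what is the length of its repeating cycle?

27

Listing terms: s_1 = 51,  s_2 = 32,  s_3 = 52,  s_4 = 48,  s_5 = 38,  s_6 = 40,  s_7 = 18,  s_8 = 44,  s_9 = 28,  s_{10} = 42,  s_{11} = 50,  s_{12} = 16,  s_{13} = 12,  s_{14} = 2,  s_{15} = 4,  s_{16} = 36,  s_{17} = 8,  s_{18} = 46,  s_{19} = 6,  s_{20} = 14,  s_{21} = 34,  s_{22} = 30,  s_{23} = 20,  s_{24} = 22,  s_{25} = 0,  s_{26} = 26,  s_{27} = 10,  s_{28} = 24,  s_{29} = 32.
Since s_{29} = s_2 = 32, the sequence is eventually periodic: after a pre-period of length 1 it cycles with period 27.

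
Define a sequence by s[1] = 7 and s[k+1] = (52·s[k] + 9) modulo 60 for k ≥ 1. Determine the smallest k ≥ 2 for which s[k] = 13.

We have s[1] = 7; s[2] = 13; s[3] = 25; s[4] = 49; s[5] = 37; s[6] = 13.
Since s[6] = s[2] = 13, the sequence is eventually periodic: after a pre-period of length 1 it cycles with period 4.
The value 13 first appears (with k ≥ 2) at s[2].

2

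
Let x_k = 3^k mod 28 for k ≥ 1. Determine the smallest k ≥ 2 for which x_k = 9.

Listing terms: x_1 = 3, x_2 = 9, x_3 = 27, x_4 = 25, x_5 = 19, x_6 = 1, x_7 = 3.
Since x_7 = x_1 = 3, the sequence is periodic with period 6.
The value 9 first appears (with k ≥ 2) at x_2.

2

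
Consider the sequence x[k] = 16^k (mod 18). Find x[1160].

4

Computing terms: x[1] = 16; x[2] = 4; x[3] = 10; x[4] = 16.
Since x[4] = x[1] = 16, the sequence is periodic with period 3.
So x[1160] = x[1 + ((1160-1) mod 3)] = x[2] = 4.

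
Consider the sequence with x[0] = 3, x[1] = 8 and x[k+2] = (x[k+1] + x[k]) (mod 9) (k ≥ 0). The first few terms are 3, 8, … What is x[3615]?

We have x[0] = 3,  x[1] = 8,  x[2] = 2,  x[3] = 1,  x[4] = 3,  x[5] = 4,  x[6] = 7,  x[7] = 2,  x[8] = 0,  x[9] = 2,  x[10] = 2,  x[11] = 4,  x[12] = 6,  x[13] = 1,  x[14] = 7,  x[15] = 8,  x[16] = 6,  x[17] = 5,  x[18] = 2,  x[19] = 7,  x[20] = 0,  x[21] = 7,  x[22] = 7,  x[23] = 5,  x[24] = 3,  x[25] = 8.
Since (x[24], x[25]) = (x[0], x[1]) = (3, 8) (two consecutive terms determine the rest), the sequence is periodic with period 24.
So x[3615] = x[0 + ((3615-0) mod 24)] = x[15] = 8.

8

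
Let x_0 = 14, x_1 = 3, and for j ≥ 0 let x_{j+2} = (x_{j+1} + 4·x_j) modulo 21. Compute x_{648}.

Listing terms: x_0 = 14,  x_1 = 3,  x_2 = 17,  x_3 = 8,  x_4 = 13,  x_5 = 3,  x_6 = 13,  x_7 = 4,  x_8 = 14,  x_9 = 9,  x_{10} = 2,  x_{11} = 17,  x_{12} = 4,  x_{13} = 9,  x_{14} = 4,  x_{15} = 19,  x_{16} = 14,  x_{17} = 6,  x_{18} = 20,  x_{19} = 2,  x_{20} = 19,  x_{21} = 6,  x_{22} = 19,  x_{23} = 1,  x_{24} = 14,  x_{25} = 18,  x_{26} = 11,  x_{27} = 20,  x_{28} = 1,  x_{29} = 18,  x_{30} = 1,  x_{31} = 10,  x_{32} = 14,  x_{33} = 12,  x_{34} = 5,  x_{35} = 11,  x_{36} = 10,  x_{37} = 12,  x_{38} = 10,  x_{39} = 16,  x_{40} = 14,  x_{41} = 15,  x_{42} = 8,  x_{43} = 5,  x_{44} = 16,  x_{45} = 15,  x_{46} = 16,  x_{47} = 13,  x_{48} = 14,  x_{49} = 3.
The sequence repeats with period 48.
So x_{648} = x_{0 + ((648-0) mod 48)} = x_{24} = 14.

14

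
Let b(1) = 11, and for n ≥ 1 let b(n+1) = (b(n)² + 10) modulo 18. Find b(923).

We have b(1) = 11,  b(2) = 5,  b(3) = 17,  b(4) = 11.
Since b(4) = b(1) = 11, the sequence is periodic with period 3.
(923 - 1) mod 3 = 1, so b(923) = b(2) = 5.

5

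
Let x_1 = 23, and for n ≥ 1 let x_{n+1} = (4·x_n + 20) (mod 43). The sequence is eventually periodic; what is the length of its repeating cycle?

7

Listing terms: x_1 = 23,  x_2 = 26,  x_3 = 38,  x_4 = 0,  x_5 = 20,  x_6 = 14,  x_7 = 33,  x_8 = 23.
Since x_8 = x_1 = 23, the sequence is periodic with period 7.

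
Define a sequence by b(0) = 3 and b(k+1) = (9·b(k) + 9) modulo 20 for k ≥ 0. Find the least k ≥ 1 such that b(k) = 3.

4

Listing terms: b(0) = 3; b(1) = 16; b(2) = 13; b(3) = 6; b(4) = 3.
The sequence repeats with period 4.
The value 3 next appears (with k ≥ 1) at b(4).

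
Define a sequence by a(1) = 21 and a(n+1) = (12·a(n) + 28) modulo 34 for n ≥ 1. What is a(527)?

6

We have a(1) = 21,  a(2) = 8,  a(3) = 22,  a(4) = 20,  a(5) = 30,  a(6) = 14,  a(7) = 26,  a(8) = 0,  a(9) = 28,  a(10) = 24,  a(11) = 10,  a(12) = 12,  a(13) = 2,  a(14) = 18,  a(15) = 6,  a(16) = 32,  a(17) = 4,  a(18) = 8.
Since a(18) = a(2) = 8, the sequence is eventually periodic: after a pre-period of length 1 it cycles with period 16.
For n ≥ 2, a(n) depends only on (n - 2) mod 16. (527 - 2) mod 16 = 13, so a(527) = a(15) = 6.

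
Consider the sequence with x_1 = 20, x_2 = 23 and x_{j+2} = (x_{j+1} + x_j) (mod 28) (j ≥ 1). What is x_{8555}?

13

Computing terms: x_1 = 20,  x_2 = 23,  x_3 = 15,  x_4 = 10,  x_5 = 25,  x_6 = 7,  x_7 = 4,  x_8 = 11,  x_9 = 15,  x_{10} = 26,  x_{11} = 13,  x_{12} = 11,  x_{13} = 24,  x_{14} = 7,  x_{15} = 3,  x_{16} = 10,  x_{17} = 13,  x_{18} = 23,  x_{19} = 8,  x_{20} = 3,  x_{21} = 11,  x_{22} = 14,  x_{23} = 25,  x_{24} = 11,  x_{25} = 8,  x_{26} = 19,  x_{27} = 27,  x_{28} = 18,  x_{29} = 17,  x_{30} = 7,  x_{31} = 24,  x_{32} = 3,  x_{33} = 27,  x_{34} = 2,  x_{35} = 1,  x_{36} = 3,  x_{37} = 4,  x_{38} = 7,  x_{39} = 11,  x_{40} = 18,  x_{41} = 1,  x_{42} = 19,  x_{43} = 20,  x_{44} = 11,  x_{45} = 3,  x_{46} = 14,  x_{47} = 17,  x_{48} = 3,  x_{49} = 20,  x_{50} = 23.
The sequence repeats with period 48.
(8555 - 1) mod 48 = 10, so x_{8555} = x_{11} = 13.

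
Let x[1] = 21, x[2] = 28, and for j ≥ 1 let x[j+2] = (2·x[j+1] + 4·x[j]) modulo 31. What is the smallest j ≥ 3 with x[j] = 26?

26

We have x[1] = 21; x[2] = 28; x[3] = 16; x[4] = 20; x[5] = 11; x[6] = 9; x[7] = 0; x[8] = 5; x[9] = 10; x[10] = 9; x[11] = 27; x[12] = 28; x[13] = 9; x[14] = 6; x[15] = 17; x[16] = 27; x[17] = 29; x[18] = 11; x[19] = 14; x[20] = 10; x[21] = 14; x[22] = 6; x[23] = 6; x[24] = 5; x[25] = 3; x[26] = 26; x[27] = 2; x[28] = 15; x[29] = 7; x[30] = 12; x[31] = 21; x[32] = 28.
The sequence repeats with period 30.
The value 26 first appears (with j ≥ 3) at x[26].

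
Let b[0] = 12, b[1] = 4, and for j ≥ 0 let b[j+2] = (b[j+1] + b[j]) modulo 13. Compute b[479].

We have b[0] = 12,  b[1] = 4,  b[2] = 3,  b[3] = 7,  b[4] = 10,  b[5] = 4,  b[6] = 1,  b[7] = 5,  b[8] = 6,  b[9] = 11,  b[10] = 4,  b[11] = 2,  b[12] = 6,  b[13] = 8,  b[14] = 1,  b[15] = 9,  b[16] = 10,  b[17] = 6,  b[18] = 3,  b[19] = 9,  b[20] = 12,  b[21] = 8,  b[22] = 7,  b[23] = 2,  b[24] = 9,  b[25] = 11,  b[26] = 7,  b[27] = 5,  b[28] = 12,  b[29] = 4.
The sequence repeats with period 28.
(479 - 0) mod 28 = 3, so b[479] = b[3] = 7.

7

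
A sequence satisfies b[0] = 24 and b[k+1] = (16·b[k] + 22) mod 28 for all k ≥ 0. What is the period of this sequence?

3

Listing terms: b[0] = 24, b[1] = 14, b[2] = 22, b[3] = 10, b[4] = 14.
Since b[4] = b[1] = 14, the sequence is eventually periodic: after a pre-period of length 1 it cycles with period 3.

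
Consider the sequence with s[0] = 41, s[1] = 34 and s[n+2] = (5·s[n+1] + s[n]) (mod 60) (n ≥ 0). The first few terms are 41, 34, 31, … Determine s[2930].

We have s[0] = 41; s[1] = 34; s[2] = 31; s[3] = 9; s[4] = 16; s[5] = 29; s[6] = 41; s[7] = 54; s[8] = 11; s[9] = 49; s[10] = 16; s[11] = 9; s[12] = 1; s[13] = 14; s[14] = 11; s[15] = 9; s[16] = 56; s[17] = 49; s[18] = 1; s[19] = 54; s[20] = 31; s[21] = 29; s[22] = 56; s[23] = 9; s[24] = 41; s[25] = 34.
Since (s[24], s[25]) = (s[0], s[1]) = (41, 34) (two consecutive terms determine the rest), the sequence is periodic with period 24.
So s[2930] = s[0 + ((2930-0) mod 24)] = s[2] = 31.

31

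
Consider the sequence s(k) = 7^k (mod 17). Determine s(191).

5

Computing terms: s(0) = 1,  s(1) = 7,  s(2) = 15,  s(3) = 3,  s(4) = 4,  s(5) = 11,  s(6) = 9,  s(7) = 12,  s(8) = 16,  s(9) = 10,  s(10) = 2,  s(11) = 14,  s(12) = 13,  s(13) = 6,  s(14) = 8,  s(15) = 5,  s(16) = 1.
The sequence repeats with period 16.
So s(191) = s(0 + ((191-0) mod 16)) = s(15) = 5.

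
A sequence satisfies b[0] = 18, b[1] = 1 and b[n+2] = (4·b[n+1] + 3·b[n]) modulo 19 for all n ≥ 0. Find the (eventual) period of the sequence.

18

Computing terms: b[0] = 18; b[1] = 1; b[2] = 1; b[3] = 7; b[4] = 12; b[5] = 12; b[6] = 8; b[7] = 11; b[8] = 11; b[9] = 1; b[10] = 18; b[11] = 18; b[12] = 12; b[13] = 7; b[14] = 7; b[15] = 11; b[16] = 8; b[17] = 8; b[18] = 18; b[19] = 1.
Since (b[18], b[19]) = (b[0], b[1]) = (18, 1) (two consecutive terms determine the rest), the sequence is periodic with period 18.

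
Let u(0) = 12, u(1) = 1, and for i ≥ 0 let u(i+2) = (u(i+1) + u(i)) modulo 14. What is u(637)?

Listing terms: u(0) = 12,  u(1) = 1,  u(2) = 13,  u(3) = 0,  u(4) = 13,  u(5) = 13,  u(6) = 12,  u(7) = 11,  u(8) = 9,  u(9) = 6,  u(10) = 1,  u(11) = 7,  u(12) = 8,  u(13) = 1,  u(14) = 9,  u(15) = 10,  u(16) = 5,  u(17) = 1,  u(18) = 6,  u(19) = 7,  u(20) = 13,  u(21) = 6,  u(22) = 5,  u(23) = 11,  u(24) = 2,  u(25) = 13,  u(26) = 1,  u(27) = 0,  u(28) = 1,  u(29) = 1,  u(30) = 2,  u(31) = 3,  u(32) = 5,  u(33) = 8,  u(34) = 13,  u(35) = 7,  u(36) = 6,  u(37) = 13,  u(38) = 5,  u(39) = 4,  u(40) = 9,  u(41) = 13,  u(42) = 8,  u(43) = 7,  u(44) = 1,  u(45) = 8,  u(46) = 9,  u(47) = 3,  u(48) = 12,  u(49) = 1.
Since (u(48), u(49)) = (u(0), u(1)) = (12, 1) (two consecutive terms determine the rest), the sequence is periodic with period 48.
So u(637) = u(0 + ((637-0) mod 48)) = u(13) = 1.

1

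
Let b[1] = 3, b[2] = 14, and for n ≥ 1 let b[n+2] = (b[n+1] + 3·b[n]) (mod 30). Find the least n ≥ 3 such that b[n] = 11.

b[1] = 3; b[2] = 14; b[3] = 23; b[4] = 5; b[5] = 14; b[6] = 29; b[7] = 11; b[8] = 8; b[9] = 11; b[10] = 5; b[11] = 8; b[12] = 23; b[13] = 17; b[14] = 26; b[15] = 17; b[16] = 5; b[17] = 26; b[18] = 11; b[19] = 29; b[20] = 2; b[21] = 29; b[22] = 5; b[23] = 2; b[24] = 17; b[25] = 23; b[26] = 14; b[27] = 23.
Since (b[26], b[27]) = (b[2], b[3]) = (14, 23) (two consecutive terms determine the rest), the sequence is eventually periodic: after a pre-period of length 1 it cycles with period 24.
The value 11 first appears (with n ≥ 3) at b[7].

7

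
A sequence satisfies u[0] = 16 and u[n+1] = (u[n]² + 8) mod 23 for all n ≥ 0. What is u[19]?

We have u[0] = 16,  u[1] = 11,  u[2] = 14,  u[3] = 20,  u[4] = 17,  u[5] = 21,  u[6] = 12,  u[7] = 14.
Since u[7] = u[2] = 14, the sequence is eventually periodic: after a pre-period of length 2 it cycles with period 5.
For n ≥ 2, u[n] depends only on (n - 2) mod 5. (19 - 2) mod 5 = 2, so u[19] = u[4] = 17.

17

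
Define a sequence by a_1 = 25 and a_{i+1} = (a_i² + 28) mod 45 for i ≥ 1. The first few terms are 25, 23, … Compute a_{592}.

2

a_1 = 25, a_2 = 23, a_3 = 17, a_4 = 2, a_5 = 32, a_6 = 17.
Since a_6 = a_3 = 17, the sequence is eventually periodic: after a pre-period of length 2 it cycles with period 3.
For i ≥ 3, a_i depends only on (i - 3) mod 3. (592 - 3) mod 3 = 1, so a_{592} = a_4 = 2.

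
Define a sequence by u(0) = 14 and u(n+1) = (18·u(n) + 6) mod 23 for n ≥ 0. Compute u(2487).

5

Computing terms: u(0) = 14; u(1) = 5; u(2) = 4; u(3) = 9; u(4) = 7; u(5) = 17; u(6) = 13; u(7) = 10; u(8) = 2; u(9) = 19; u(10) = 3; u(11) = 14.
Since u(11) = u(0) = 14, the sequence is periodic with period 11.
So u(2487) = u(0 + ((2487-0) mod 11)) = u(1) = 5.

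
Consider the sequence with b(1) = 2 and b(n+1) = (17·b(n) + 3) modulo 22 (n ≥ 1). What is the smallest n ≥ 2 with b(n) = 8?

b(1) = 2, b(2) = 15, b(3) = 16, b(4) = 11, b(5) = 14, b(6) = 21, b(7) = 8, b(8) = 7, b(9) = 12, b(10) = 9, b(11) = 2.
Since b(11) = b(1) = 2, the sequence is periodic with period 10.
The value 8 first appears (with n ≥ 2) at b(7).

7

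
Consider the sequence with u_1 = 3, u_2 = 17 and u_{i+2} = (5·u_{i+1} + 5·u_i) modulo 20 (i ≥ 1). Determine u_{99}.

Listing terms: u_1 = 3; u_2 = 17; u_3 = 0; u_4 = 5; u_5 = 5; u_6 = 10; u_7 = 15; u_8 = 5; u_9 = 0; u_{10} = 5.
Since (u_9, u_{10}) = (u_3, u_4) = (0, 5) (two consecutive terms determine the rest), the sequence is eventually periodic: after a pre-period of length 2 it cycles with period 6.
For i ≥ 3, u_i depends only on (i - 3) mod 6. (99 - 3) mod 6 = 0, so u_{99} = u_3 = 0.

0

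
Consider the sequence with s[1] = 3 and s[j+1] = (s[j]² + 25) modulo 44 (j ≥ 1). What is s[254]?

s[1] = 3,  s[2] = 34,  s[3] = 37,  s[4] = 30,  s[5] = 1,  s[6] = 26,  s[7] = 41,  s[8] = 34.
Since s[8] = s[2] = 34, the sequence is eventually periodic: after a pre-period of length 1 it cycles with period 6.
For j ≥ 2, s[j] depends only on (j - 2) mod 6. (254 - 2) mod 6 = 0, so s[254] = s[2] = 34.

34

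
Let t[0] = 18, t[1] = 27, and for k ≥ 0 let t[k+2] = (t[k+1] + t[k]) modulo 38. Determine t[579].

We have t[0] = 18, t[1] = 27, t[2] = 7, t[3] = 34, t[4] = 3, t[5] = 37, t[6] = 2, t[7] = 1, t[8] = 3, t[9] = 4, t[10] = 7, t[11] = 11, t[12] = 18, t[13] = 29, t[14] = 9, t[15] = 0, t[16] = 9, t[17] = 9, t[18] = 18, t[19] = 27.
Since (t[18], t[19]) = (t[0], t[1]) = (18, 27) (two consecutive terms determine the rest), the sequence is periodic with period 18.
(579 - 0) mod 18 = 3, so t[579] = t[3] = 34.

34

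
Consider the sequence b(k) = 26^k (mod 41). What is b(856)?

b(0) = 1, b(1) = 26, b(2) = 20, b(3) = 28, b(4) = 31, b(5) = 27, b(6) = 5, b(7) = 7, b(8) = 18, b(9) = 17, b(10) = 32, b(11) = 12, b(12) = 25, b(13) = 35, b(14) = 8, b(15) = 3, b(16) = 37, b(17) = 19, b(18) = 2, b(19) = 11, b(20) = 40, b(21) = 15, b(22) = 21, b(23) = 13, b(24) = 10, b(25) = 14, b(26) = 36, b(27) = 34, b(28) = 23, b(29) = 24, b(30) = 9, b(31) = 29, b(32) = 16, b(33) = 6, b(34) = 33, b(35) = 38, b(36) = 4, b(37) = 22, b(38) = 39, b(39) = 30, b(40) = 1.
The sequence repeats with period 40.
So b(856) = b(0 + ((856-0) mod 40)) = b(16) = 37.

37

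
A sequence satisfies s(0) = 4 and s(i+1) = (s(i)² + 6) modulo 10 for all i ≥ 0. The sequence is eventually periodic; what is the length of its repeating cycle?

Listing terms: s(0) = 4; s(1) = 2; s(2) = 0; s(3) = 6; s(4) = 2.
Since s(4) = s(1) = 2, the sequence is eventually periodic: after a pre-period of length 1 it cycles with period 3.

3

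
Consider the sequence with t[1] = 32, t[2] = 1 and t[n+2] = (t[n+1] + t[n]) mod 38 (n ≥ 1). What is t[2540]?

1

We have t[1] = 32,  t[2] = 1,  t[3] = 33,  t[4] = 34,  t[5] = 29,  t[6] = 25,  t[7] = 16,  t[8] = 3,  t[9] = 19,  t[10] = 22,  t[11] = 3,  t[12] = 25,  t[13] = 28,  t[14] = 15,  t[15] = 5,  t[16] = 20,  t[17] = 25,  t[18] = 7,  t[19] = 32,  t[20] = 1.
Since (t[19], t[20]) = (t[1], t[2]) = (32, 1) (two consecutive terms determine the rest), the sequence is periodic with period 18.
(2540 - 1) mod 18 = 1, so t[2540] = t[2] = 1.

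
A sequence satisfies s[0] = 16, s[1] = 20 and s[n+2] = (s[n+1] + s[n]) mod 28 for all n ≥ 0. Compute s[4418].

Listing terms: s[0] = 16, s[1] = 20, s[2] = 8, s[3] = 0, s[4] = 8, s[5] = 8, s[6] = 16, s[7] = 24, s[8] = 12, s[9] = 8, s[10] = 20, s[11] = 0, s[12] = 20, s[13] = 20, s[14] = 12, s[15] = 4, s[16] = 16, s[17] = 20.
The sequence repeats with period 16.
So s[4418] = s[0 + ((4418-0) mod 16)] = s[2] = 8.

8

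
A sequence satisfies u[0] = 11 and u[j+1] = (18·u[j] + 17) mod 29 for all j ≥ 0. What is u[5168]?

u[0] = 11; u[1] = 12; u[2] = 1; u[3] = 6; u[4] = 9; u[5] = 5; u[6] = 20; u[7] = 0; u[8] = 17; u[9] = 4; u[10] = 2; u[11] = 24; u[12] = 14; u[13] = 8; u[14] = 16; u[15] = 15; u[16] = 26; u[17] = 21; u[18] = 18; u[19] = 22; u[20] = 7; u[21] = 27; u[22] = 10; u[23] = 23; u[24] = 25; u[25] = 3; u[26] = 13; u[27] = 19; u[28] = 11.
Since u[28] = u[0] = 11, the sequence is periodic with period 28.
(5168 - 0) mod 28 = 16, so u[5168] = u[16] = 26.

26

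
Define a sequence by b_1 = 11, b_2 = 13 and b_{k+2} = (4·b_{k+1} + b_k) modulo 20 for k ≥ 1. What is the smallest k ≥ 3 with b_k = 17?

6

Computing terms: b_1 = 11,  b_2 = 13,  b_3 = 3,  b_4 = 5,  b_5 = 3,  b_6 = 17,  b_7 = 11,  b_8 = 1,  b_9 = 15,  b_{10} = 1,  b_{11} = 19,  b_{12} = 17,  b_{13} = 7,  b_{14} = 5,  b_{15} = 7,  b_{16} = 13,  b_{17} = 19,  b_{18} = 9,  b_{19} = 15,  b_{20} = 9,  b_{21} = 11,  b_{22} = 13.
Since (b_{21}, b_{22}) = (b_1, b_2) = (11, 13) (two consecutive terms determine the rest), the sequence is periodic with period 20.
The value 17 first appears (with k ≥ 3) at b_6.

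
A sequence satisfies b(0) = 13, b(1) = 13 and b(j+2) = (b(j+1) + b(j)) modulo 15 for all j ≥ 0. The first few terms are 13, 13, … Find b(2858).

Listing terms: b(0) = 13; b(1) = 13; b(2) = 11; b(3) = 9; b(4) = 5; b(5) = 14; b(6) = 4; b(7) = 3; b(8) = 7; b(9) = 10; b(10) = 2; b(11) = 12; b(12) = 14; b(13) = 11; b(14) = 10; b(15) = 6; b(16) = 1; b(17) = 7; b(18) = 8; b(19) = 0; b(20) = 8; b(21) = 8; b(22) = 1; b(23) = 9; b(24) = 10; b(25) = 4; b(26) = 14; b(27) = 3; b(28) = 2; b(29) = 5; b(30) = 7; b(31) = 12; b(32) = 4; b(33) = 1; b(34) = 5; b(35) = 6; b(36) = 11; b(37) = 2; b(38) = 13; b(39) = 0; b(40) = 13; b(41) = 13.
The sequence repeats with period 40.
So b(2858) = b(0 + ((2858-0) mod 40)) = b(18) = 8.

8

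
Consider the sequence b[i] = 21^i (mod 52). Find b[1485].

21

Computing terms: b[0] = 1; b[1] = 21; b[2] = 25; b[3] = 5; b[4] = 1.
Since b[4] = b[0] = 1, the sequence is periodic with period 4.
So b[1485] = b[0 + ((1485-0) mod 4)] = b[1] = 21.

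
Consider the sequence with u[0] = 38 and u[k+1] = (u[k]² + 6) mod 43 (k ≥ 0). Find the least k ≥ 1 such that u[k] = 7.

Listing terms: u[0] = 38; u[1] = 31; u[2] = 21; u[3] = 17; u[4] = 37; u[5] = 42; u[6] = 7; u[7] = 12; u[8] = 21.
Since u[8] = u[2] = 21, the sequence is eventually periodic: after a pre-period of length 2 it cycles with period 6.
The value 7 first appears (with k ≥ 1) at u[6].

6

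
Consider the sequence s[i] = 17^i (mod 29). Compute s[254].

28

s[1] = 17, s[2] = 28, s[3] = 12, s[4] = 1, s[5] = 17.
Since s[5] = s[1] = 17, the sequence is periodic with period 4.
(254 - 1) mod 4 = 1, so s[254] = s[2] = 28.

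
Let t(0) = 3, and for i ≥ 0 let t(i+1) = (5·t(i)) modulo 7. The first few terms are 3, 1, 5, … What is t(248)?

5

We have t(0) = 3,  t(1) = 1,  t(2) = 5,  t(3) = 4,  t(4) = 6,  t(5) = 2,  t(6) = 3.
Since t(6) = t(0) = 3, the sequence is periodic with period 6.
So t(248) = t(0 + ((248-0) mod 6)) = t(2) = 5.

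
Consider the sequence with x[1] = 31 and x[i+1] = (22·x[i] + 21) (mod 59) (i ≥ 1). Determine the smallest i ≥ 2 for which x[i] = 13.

6

x[1] = 31; x[2] = 54; x[3] = 29; x[4] = 10; x[5] = 5; x[6] = 13; x[7] = 12; x[8] = 49; x[9] = 37; x[10] = 9; x[11] = 42; x[12] = 1; x[13] = 43; x[14] = 23; x[15] = 55; x[16] = 51; x[17] = 22; x[18] = 33; x[19] = 39; x[20] = 53; x[21] = 7; x[22] = 57; x[23] = 36; x[24] = 46; x[25] = 30; x[26] = 32; x[27] = 17; x[28] = 41; x[29] = 38; x[30] = 31.
The sequence repeats with period 29.
The value 13 first appears (with i ≥ 2) at x[6].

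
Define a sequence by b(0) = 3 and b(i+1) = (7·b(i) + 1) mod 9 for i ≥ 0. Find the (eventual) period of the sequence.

9

Computing terms: b(0) = 3; b(1) = 4; b(2) = 2; b(3) = 6; b(4) = 7; b(5) = 5; b(6) = 0; b(7) = 1; b(8) = 8; b(9) = 3.
The sequence repeats with period 9.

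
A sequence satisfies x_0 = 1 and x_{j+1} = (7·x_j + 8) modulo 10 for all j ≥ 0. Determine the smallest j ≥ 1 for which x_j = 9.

3

Listing terms: x_0 = 1,  x_1 = 5,  x_2 = 3,  x_3 = 9,  x_4 = 1.
Since x_4 = x_0 = 1, the sequence is periodic with period 4.
The value 9 first appears (with j ≥ 1) at x_3.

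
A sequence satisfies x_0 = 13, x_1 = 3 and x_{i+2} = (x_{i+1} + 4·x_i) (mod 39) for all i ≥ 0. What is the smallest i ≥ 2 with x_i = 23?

Computing terms: x_0 = 13; x_1 = 3; x_2 = 16; x_3 = 28; x_4 = 14; x_5 = 9; x_6 = 26; x_7 = 23; x_8 = 10; x_9 = 24; x_{10} = 25; x_{11} = 4; x_{12} = 26; x_{13} = 3; x_{14} = 29; x_{15} = 2; x_{16} = 1; x_{17} = 9; x_{18} = 13; x_{19} = 10; x_{20} = 23; x_{21} = 24; x_{22} = 38; x_{23} = 17; x_{24} = 13; x_{25} = 3.
Since (x_{24}, x_{25}) = (x_0, x_1) = (13, 3) (two consecutive terms determine the rest), the sequence is periodic with period 24.
The value 23 first appears (with i ≥ 2) at x_7.

7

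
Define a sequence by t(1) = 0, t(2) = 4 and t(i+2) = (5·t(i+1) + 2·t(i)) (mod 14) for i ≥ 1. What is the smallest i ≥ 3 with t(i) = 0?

Listing terms: t(1) = 0, t(2) = 4, t(3) = 6, t(4) = 10, t(5) = 6, t(6) = 8, t(7) = 10, t(8) = 10, t(9) = 0, t(10) = 6, t(11) = 2, t(12) = 8, t(13) = 2, t(14) = 12, t(15) = 8, t(16) = 8, t(17) = 0, t(18) = 2, t(19) = 10, t(20) = 12, t(21) = 10, t(22) = 4, t(23) = 12, t(24) = 12, t(25) = 0, t(26) = 10, t(27) = 8, t(28) = 4, t(29) = 8, t(30) = 6, t(31) = 4, t(32) = 4, t(33) = 0, t(34) = 8, t(35) = 12, t(36) = 6, t(37) = 12, t(38) = 2, t(39) = 6, t(40) = 6, t(41) = 0, t(42) = 12, t(43) = 4, t(44) = 2, t(45) = 4, t(46) = 10, t(47) = 2, t(48) = 2, t(49) = 0, t(50) = 4.
Since (t(49), t(50)) = (t(1), t(2)) = (0, 4) (two consecutive terms determine the rest), the sequence is periodic with period 48.
The value 0 first appears (with i ≥ 3) at t(9).

9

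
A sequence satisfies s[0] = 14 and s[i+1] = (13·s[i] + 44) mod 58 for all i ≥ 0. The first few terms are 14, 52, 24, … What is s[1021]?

Listing terms: s[0] = 14,  s[1] = 52,  s[2] = 24,  s[3] = 8,  s[4] = 32,  s[5] = 54,  s[6] = 50,  s[7] = 56,  s[8] = 18,  s[9] = 46,  s[10] = 4,  s[11] = 38,  s[12] = 16,  s[13] = 20,  s[14] = 14.
The sequence repeats with period 14.
(1021 - 0) mod 14 = 13, so s[1021] = s[13] = 20.

20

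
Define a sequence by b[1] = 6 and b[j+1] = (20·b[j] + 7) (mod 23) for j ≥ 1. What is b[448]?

22

We have b[1] = 6,  b[2] = 12,  b[3] = 17,  b[4] = 2,  b[5] = 1,  b[6] = 4,  b[7] = 18,  b[8] = 22,  b[9] = 10,  b[10] = 0,  b[11] = 7,  b[12] = 9,  b[13] = 3,  b[14] = 21,  b[15] = 13,  b[16] = 14,  b[17] = 11,  b[18] = 20,  b[19] = 16,  b[20] = 5,  b[21] = 15,  b[22] = 8,  b[23] = 6.
The sequence repeats with period 22.
(448 - 1) mod 22 = 7, so b[448] = b[8] = 22.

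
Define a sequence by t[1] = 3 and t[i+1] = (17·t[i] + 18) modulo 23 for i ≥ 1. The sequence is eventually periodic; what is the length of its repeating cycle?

22

t[1] = 3; t[2] = 0; t[3] = 18; t[4] = 2; t[5] = 6; t[6] = 5; t[7] = 11; t[8] = 21; t[9] = 7; t[10] = 22; t[11] = 1; t[12] = 12; t[13] = 15; t[14] = 20; t[15] = 13; t[16] = 9; t[17] = 10; t[18] = 4; t[19] = 17; t[20] = 8; t[21] = 16; t[22] = 14; t[23] = 3.
Since t[23] = t[1] = 3, the sequence is periodic with period 22.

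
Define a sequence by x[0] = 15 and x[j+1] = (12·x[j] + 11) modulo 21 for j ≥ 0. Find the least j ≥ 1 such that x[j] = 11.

3

Listing terms: x[0] = 15; x[1] = 2; x[2] = 14; x[3] = 11; x[4] = 17; x[5] = 5; x[6] = 8; x[7] = 2.
Since x[7] = x[1] = 2, the sequence is eventually periodic: after a pre-period of length 1 it cycles with period 6.
The value 11 first appears (with j ≥ 1) at x[3].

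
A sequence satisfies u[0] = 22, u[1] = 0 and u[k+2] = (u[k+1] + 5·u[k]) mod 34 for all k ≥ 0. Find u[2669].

22

Computing terms: u[0] = 22, u[1] = 0, u[2] = 8, u[3] = 8, u[4] = 14, u[5] = 20, u[6] = 22, u[7] = 20, u[8] = 28, u[9] = 26, u[10] = 30, u[11] = 24, u[12] = 4, u[13] = 22, u[14] = 8, u[15] = 16, u[16] = 22, u[17] = 0.
The sequence repeats with period 16.
So u[2669] = u[0 + ((2669-0) mod 16)] = u[13] = 22.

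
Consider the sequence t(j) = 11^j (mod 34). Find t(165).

27

Listing terms: t(0) = 1,  t(1) = 11,  t(2) = 19,  t(3) = 5,  t(4) = 21,  t(5) = 27,  t(6) = 25,  t(7) = 3,  t(8) = 33,  t(9) = 23,  t(10) = 15,  t(11) = 29,  t(12) = 13,  t(13) = 7,  t(14) = 9,  t(15) = 31,  t(16) = 1.
Since t(16) = t(0) = 1, the sequence is periodic with period 16.
(165 - 0) mod 16 = 5, so t(165) = t(5) = 27.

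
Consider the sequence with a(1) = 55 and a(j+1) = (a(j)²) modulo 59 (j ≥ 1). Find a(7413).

a(1) = 55, a(2) = 16, a(3) = 20, a(4) = 46, a(5) = 51, a(6) = 5, a(7) = 25, a(8) = 35, a(9) = 45, a(10) = 19, a(11) = 7, a(12) = 49, a(13) = 41, a(14) = 29, a(15) = 15, a(16) = 48, a(17) = 3, a(18) = 9, a(19) = 22, a(20) = 12, a(21) = 26, a(22) = 27, a(23) = 21, a(24) = 28, a(25) = 17, a(26) = 53, a(27) = 36, a(28) = 57, a(29) = 4, a(30) = 16.
Since a(30) = a(2) = 16, the sequence is eventually periodic: after a pre-period of length 1 it cycles with period 28.
For j ≥ 2, a(j) depends only on (j - 2) mod 28. (7413 - 2) mod 28 = 19, so a(7413) = a(21) = 26.

26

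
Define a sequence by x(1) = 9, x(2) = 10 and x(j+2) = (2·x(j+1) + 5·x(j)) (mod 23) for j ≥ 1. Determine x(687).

18

Listing terms: x(1) = 9, x(2) = 10, x(3) = 19, x(4) = 19, x(5) = 18, x(6) = 16, x(7) = 7, x(8) = 2, x(9) = 16, x(10) = 19, x(11) = 3, x(12) = 9, x(13) = 10.
Since (x(12), x(13)) = (x(1), x(2)) = (9, 10) (two consecutive terms determine the rest), the sequence is periodic with period 11.
(687 - 1) mod 11 = 4, so x(687) = x(5) = 18.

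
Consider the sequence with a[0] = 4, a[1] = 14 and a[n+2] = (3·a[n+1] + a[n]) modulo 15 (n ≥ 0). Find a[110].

We have a[0] = 4; a[1] = 14; a[2] = 1; a[3] = 2; a[4] = 7; a[5] = 8; a[6] = 1; a[7] = 11; a[8] = 4; a[9] = 8; a[10] = 13; a[11] = 2; a[12] = 4; a[13] = 14.
The sequence repeats with period 12.
(110 - 0) mod 12 = 2, so a[110] = a[2] = 1.

1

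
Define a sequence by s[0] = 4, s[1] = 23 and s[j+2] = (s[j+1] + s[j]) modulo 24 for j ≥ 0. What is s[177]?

We have s[0] = 4,  s[1] = 23,  s[2] = 3,  s[3] = 2,  s[4] = 5,  s[5] = 7,  s[6] = 12,  s[7] = 19,  s[8] = 7,  s[9] = 2,  s[10] = 9,  s[11] = 11,  s[12] = 20,  s[13] = 7,  s[14] = 3,  s[15] = 10,  s[16] = 13,  s[17] = 23,  s[18] = 12,  s[19] = 11,  s[20] = 23,  s[21] = 10,  s[22] = 9,  s[23] = 19,  s[24] = 4,  s[25] = 23.
The sequence repeats with period 24.
(177 - 0) mod 24 = 9, so s[177] = s[9] = 2.

2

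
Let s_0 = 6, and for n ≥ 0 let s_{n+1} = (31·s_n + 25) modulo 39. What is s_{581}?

Listing terms: s_0 = 6; s_1 = 16; s_2 = 14; s_3 = 30; s_4 = 19; s_5 = 29; s_6 = 27; s_7 = 4; s_8 = 32; s_9 = 3; s_{10} = 1; s_{11} = 17; s_{12} = 6.
Since s_{12} = s_0 = 6, the sequence is periodic with period 12.
So s_{581} = s_{0 + ((581-0) mod 12)} = s_5 = 29.

29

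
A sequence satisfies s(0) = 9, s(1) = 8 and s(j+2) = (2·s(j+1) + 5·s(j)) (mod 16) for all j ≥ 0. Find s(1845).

4

s(0) = 9, s(1) = 8, s(2) = 13, s(3) = 2, s(4) = 5, s(5) = 4, s(6) = 1, s(7) = 6, s(8) = 1, s(9) = 0, s(10) = 5, s(11) = 10, s(12) = 13, s(13) = 12, s(14) = 9, s(15) = 14, s(16) = 9, s(17) = 8.
Since (s(16), s(17)) = (s(0), s(1)) = (9, 8) (two consecutive terms determine the rest), the sequence is periodic with period 16.
(1845 - 0) mod 16 = 5, so s(1845) = s(5) = 4.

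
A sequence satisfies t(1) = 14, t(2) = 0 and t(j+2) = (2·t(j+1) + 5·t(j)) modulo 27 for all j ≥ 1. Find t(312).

Computing terms: t(1) = 14; t(2) = 0; t(3) = 16; t(4) = 5; t(5) = 9; t(6) = 16; t(7) = 23; t(8) = 18; t(9) = 16; t(10) = 14; t(11) = 0.
The sequence repeats with period 9.
(312 - 1) mod 9 = 5, so t(312) = t(6) = 16.

16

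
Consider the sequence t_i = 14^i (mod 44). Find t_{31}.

Listing terms: t_0 = 1,  t_1 = 14,  t_2 = 20,  t_3 = 16,  t_4 = 4,  t_5 = 12,  t_6 = 36,  t_7 = 20.
Since t_7 = t_2 = 20, the sequence is eventually periodic: after a pre-period of length 2 it cycles with period 5.
For i ≥ 2, t_i depends only on (i - 2) mod 5. (31 - 2) mod 5 = 4, so t_{31} = t_6 = 36.

36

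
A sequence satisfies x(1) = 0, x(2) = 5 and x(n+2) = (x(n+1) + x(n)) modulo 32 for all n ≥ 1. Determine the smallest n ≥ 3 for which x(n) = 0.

25

Listing terms: x(1) = 0,  x(2) = 5,  x(3) = 5,  x(4) = 10,  x(5) = 15,  x(6) = 25,  x(7) = 8,  x(8) = 1,  x(9) = 9,  x(10) = 10,  x(11) = 19,  x(12) = 29,  x(13) = 16,  x(14) = 13,  x(15) = 29,  x(16) = 10,  x(17) = 7,  x(18) = 17,  x(19) = 24,  x(20) = 9,  x(21) = 1,  x(22) = 10,  x(23) = 11,  x(24) = 21,  x(25) = 0,  x(26) = 21,  x(27) = 21,  x(28) = 10,  x(29) = 31,  x(30) = 9,  x(31) = 8,  x(32) = 17,  x(33) = 25,  x(34) = 10,  x(35) = 3,  x(36) = 13,  x(37) = 16,  x(38) = 29,  x(39) = 13,  x(40) = 10,  x(41) = 23,  x(42) = 1,  x(43) = 24,  x(44) = 25,  x(45) = 17,  x(46) = 10,  x(47) = 27,  x(48) = 5,  x(49) = 0,  x(50) = 5.
Since (x(49), x(50)) = (x(1), x(2)) = (0, 5) (two consecutive terms determine the rest), the sequence is periodic with period 48.
The value 0 first appears (with n ≥ 3) at x(25).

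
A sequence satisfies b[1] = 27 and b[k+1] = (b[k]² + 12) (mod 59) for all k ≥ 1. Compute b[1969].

Computing terms: b[1] = 27; b[2] = 33; b[3] = 39; b[4] = 58; b[5] = 13; b[6] = 4; b[7] = 28; b[8] = 29; b[9] = 27.
Since b[9] = b[1] = 27, the sequence is periodic with period 8.
So b[1969] = b[1 + ((1969-1) mod 8)] = b[1] = 27.

27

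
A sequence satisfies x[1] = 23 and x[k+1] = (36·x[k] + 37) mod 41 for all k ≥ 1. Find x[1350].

15

Computing terms: x[1] = 23,  x[2] = 4,  x[3] = 17,  x[4] = 34,  x[5] = 31,  x[6] = 5,  x[7] = 12,  x[8] = 18,  x[9] = 29,  x[10] = 15,  x[11] = 3,  x[12] = 22,  x[13] = 9,  x[14] = 33,  x[15] = 36,  x[16] = 21,  x[17] = 14,  x[18] = 8,  x[19] = 38,  x[20] = 11,  x[21] = 23.
The sequence repeats with period 20.
So x[1350] = x[1 + ((1350-1) mod 20)] = x[10] = 15.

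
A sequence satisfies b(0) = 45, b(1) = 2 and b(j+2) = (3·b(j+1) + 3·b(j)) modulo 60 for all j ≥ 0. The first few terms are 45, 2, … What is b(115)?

Listing terms: b(0) = 45, b(1) = 2, b(2) = 21, b(3) = 9, b(4) = 30, b(5) = 57, b(6) = 21, b(7) = 54, b(8) = 45, b(9) = 57, b(10) = 6, b(11) = 9, b(12) = 45, b(13) = 42, b(14) = 21, b(15) = 9.
Since (b(14), b(15)) = (b(2), b(3)) = (21, 9) (two consecutive terms determine the rest), the sequence is eventually periodic: after a pre-period of length 2 it cycles with period 12.
For j ≥ 2, b(j) depends only on (j - 2) mod 12. (115 - 2) mod 12 = 5, so b(115) = b(7) = 54.

54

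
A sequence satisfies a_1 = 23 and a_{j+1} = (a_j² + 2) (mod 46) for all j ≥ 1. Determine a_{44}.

We have a_1 = 23,  a_2 = 25,  a_3 = 29,  a_4 = 15,  a_5 = 43,  a_6 = 11,  a_7 = 31,  a_8 = 43.
Since a_8 = a_5 = 43, the sequence is eventually periodic: after a pre-period of length 4 it cycles with period 3.
For j ≥ 5, a_j depends only on (j - 5) mod 3. (44 - 5) mod 3 = 0, so a_{44} = a_5 = 43.

43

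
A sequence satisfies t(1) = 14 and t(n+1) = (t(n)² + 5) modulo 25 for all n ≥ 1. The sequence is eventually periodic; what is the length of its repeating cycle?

Listing terms: t(1) = 14,  t(2) = 1,  t(3) = 6,  t(4) = 16,  t(5) = 11,  t(6) = 1.
Since t(6) = t(2) = 1, the sequence is eventually periodic: after a pre-period of length 1 it cycles with period 4.

4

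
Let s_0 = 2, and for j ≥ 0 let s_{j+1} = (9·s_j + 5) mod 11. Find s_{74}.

Computing terms: s_0 = 2,  s_1 = 1,  s_2 = 3,  s_3 = 10,  s_4 = 7,  s_5 = 2.
The sequence repeats with period 5.
(74 - 0) mod 5 = 4, so s_{74} = s_4 = 7.

7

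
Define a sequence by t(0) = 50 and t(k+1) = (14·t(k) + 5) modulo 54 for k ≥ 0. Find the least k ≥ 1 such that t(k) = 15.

3

We have t(0) = 50; t(1) = 3; t(2) = 47; t(3) = 15; t(4) = 53; t(5) = 45; t(6) = 41; t(7) = 39; t(8) = 11; t(9) = 51; t(10) = 17; t(11) = 27; t(12) = 5; t(13) = 21; t(14) = 29; t(15) = 33; t(16) = 35; t(17) = 9; t(18) = 23; t(19) = 3.
Since t(19) = t(1) = 3, the sequence is eventually periodic: after a pre-period of length 1 it cycles with period 18.
The value 15 first appears (with k ≥ 1) at t(3).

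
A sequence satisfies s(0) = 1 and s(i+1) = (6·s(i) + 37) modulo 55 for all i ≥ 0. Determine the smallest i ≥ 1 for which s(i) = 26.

5

We have s(0) = 1, s(1) = 43, s(2) = 20, s(3) = 47, s(4) = 44, s(5) = 26, s(6) = 28, s(7) = 40, s(8) = 2, s(9) = 49, s(10) = 1.
The sequence repeats with period 10.
The value 26 first appears (with i ≥ 1) at s(5).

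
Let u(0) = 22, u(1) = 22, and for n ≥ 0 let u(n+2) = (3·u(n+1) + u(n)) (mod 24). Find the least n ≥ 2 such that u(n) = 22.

u(0) = 22,  u(1) = 22,  u(2) = 16,  u(3) = 22,  u(4) = 10,  u(5) = 4,  u(6) = 22,  u(7) = 22.
Since (u(6), u(7)) = (u(0), u(1)) = (22, 22) (two consecutive terms determine the rest), the sequence is periodic with period 6.
The value 22 first appears (with n ≥ 2) at u(3).

3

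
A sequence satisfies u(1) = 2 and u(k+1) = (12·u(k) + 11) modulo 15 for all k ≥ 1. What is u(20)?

Computing terms: u(1) = 2,  u(2) = 5,  u(3) = 11,  u(4) = 8,  u(5) = 2.
The sequence repeats with period 4.
(20 - 1) mod 4 = 3, so u(20) = u(4) = 8.

8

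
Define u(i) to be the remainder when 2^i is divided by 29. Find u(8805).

14

Computing terms: u(1) = 2; u(2) = 4; u(3) = 8; u(4) = 16; u(5) = 3; u(6) = 6; u(7) = 12; u(8) = 24; u(9) = 19; u(10) = 9; u(11) = 18; u(12) = 7; u(13) = 14; u(14) = 28; u(15) = 27; u(16) = 25; u(17) = 21; u(18) = 13; u(19) = 26; u(20) = 23; u(21) = 17; u(22) = 5; u(23) = 10; u(24) = 20; u(25) = 11; u(26) = 22; u(27) = 15; u(28) = 1; u(29) = 2.
Since u(29) = u(1) = 2, the sequence is periodic with period 28.
(8805 - 1) mod 28 = 12, so u(8805) = u(13) = 14.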